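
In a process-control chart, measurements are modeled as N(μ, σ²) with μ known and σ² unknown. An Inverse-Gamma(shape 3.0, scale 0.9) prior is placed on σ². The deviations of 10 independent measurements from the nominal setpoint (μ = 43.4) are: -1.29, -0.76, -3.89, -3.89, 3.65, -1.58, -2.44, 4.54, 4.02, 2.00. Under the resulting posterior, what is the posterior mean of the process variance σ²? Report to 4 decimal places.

With known mean μ and an Inverse-Gamma(α, β) prior on σ², the Normal likelihood is conjugate: posterior is Inv-Gamma(α + n/2, β + Σ(xᵢ−μ)²/2).
Σ(xᵢ−μ)² = (-1.29)² + (-0.76)² + (-3.89)² + (-3.89)² + (3.65)² + (-1.58)² + (-2.44)² + (4.54)² + (4.02)² + (2.00)² = 95.0504.
Posterior: Inv-Gamma(3.0 + 10/2, 0.9 + 95.0504/2) = Inv-Gamma(8.00, 48.42520).
E[σ²|data] = β/(α−1) = 48.42520/7.00 = 6.9179.

6.9179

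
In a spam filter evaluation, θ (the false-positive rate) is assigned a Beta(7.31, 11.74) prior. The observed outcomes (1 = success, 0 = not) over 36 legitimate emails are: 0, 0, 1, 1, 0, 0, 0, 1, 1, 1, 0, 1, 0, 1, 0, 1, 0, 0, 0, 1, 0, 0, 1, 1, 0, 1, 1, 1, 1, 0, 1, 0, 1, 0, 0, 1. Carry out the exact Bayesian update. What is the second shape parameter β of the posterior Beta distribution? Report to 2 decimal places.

29.74

The Beta prior is conjugate to a Binomial/Bernoulli likelihood; the update adds successes to α and failures to β.
Posterior: Beta(α+k, β+n−k) = Beta(7.31+18, 11.74+18) = Beta(25.31, 29.74).
Posterior β = 29.74.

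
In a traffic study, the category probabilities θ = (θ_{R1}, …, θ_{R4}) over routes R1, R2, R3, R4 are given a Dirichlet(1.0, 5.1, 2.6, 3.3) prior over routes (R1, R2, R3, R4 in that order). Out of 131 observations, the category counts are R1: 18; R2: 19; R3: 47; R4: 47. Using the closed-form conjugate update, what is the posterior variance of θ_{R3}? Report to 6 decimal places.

0.001573

The Dirichlet prior is conjugate to the Multinomial likelihood: each posterior αⱼ = prior αⱼ + observed count nⱼ.
Posterior concentration: (19.0, 24.1, 49.6, 50.3), total = 143.0.
Var[θ_j] = α_j(Σα−α_j)/((Σα)²(Σα+1)) = 49.6·93.4/(143.0²·144.0) = 0.001573.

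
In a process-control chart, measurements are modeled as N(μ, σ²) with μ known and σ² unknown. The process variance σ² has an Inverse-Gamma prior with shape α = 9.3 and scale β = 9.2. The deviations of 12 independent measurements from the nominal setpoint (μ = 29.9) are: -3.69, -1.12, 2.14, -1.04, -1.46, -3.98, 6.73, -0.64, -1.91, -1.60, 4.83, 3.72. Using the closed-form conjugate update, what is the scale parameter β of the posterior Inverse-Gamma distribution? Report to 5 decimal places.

72.99080

With known mean μ and an Inverse-Gamma(α, β) prior on σ², the Normal likelihood is conjugate: posterior is Inv-Gamma(α + n/2, β + Σ(xᵢ−μ)²/2).
Σ(xᵢ−μ)² = (-3.69)² + (-1.12)² + (2.14)² + (-1.04)² + (-1.46)² + (-3.98)² + (6.73)² + (-0.64)² + (-1.91)² + (-1.60)² + (4.83)² + (3.72)² = 127.5816.
Posterior: Inv-Gamma(9.3 + 12/2, 9.2 + 127.5816/2) = Inv-Gamma(15.30, 72.99080).
Posterior β = 72.99080.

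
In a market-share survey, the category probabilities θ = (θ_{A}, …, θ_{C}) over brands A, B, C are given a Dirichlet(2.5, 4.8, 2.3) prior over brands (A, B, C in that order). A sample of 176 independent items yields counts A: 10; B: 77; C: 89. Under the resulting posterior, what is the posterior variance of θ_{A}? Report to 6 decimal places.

0.000337

The Dirichlet prior is conjugate to the Multinomial likelihood: each posterior αⱼ = prior αⱼ + observed count nⱼ.
Posterior concentration: (12.5, 81.8, 91.3), total = 185.6.
Var[θ_j] = α_j(Σα−α_j)/((Σα)²(Σα+1)) = 12.5·173.1/(185.6²·186.6) = 0.000337.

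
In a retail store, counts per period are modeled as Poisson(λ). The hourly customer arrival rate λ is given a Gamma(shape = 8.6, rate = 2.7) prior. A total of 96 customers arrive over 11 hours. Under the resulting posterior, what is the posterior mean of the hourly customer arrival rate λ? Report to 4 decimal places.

With a Gamma(shape α, rate β) prior, the Poisson likelihood is conjugate: the posterior is Gamma(α + ΣXᵢ, β + n).
Posterior: Gamma(α+S, β+n) = Gamma(8.6+96, 2.7+11) = Gamma(104.6, 13.7).
Posterior mean = α/β = 104.6/13.7 = 7.6350.

7.6350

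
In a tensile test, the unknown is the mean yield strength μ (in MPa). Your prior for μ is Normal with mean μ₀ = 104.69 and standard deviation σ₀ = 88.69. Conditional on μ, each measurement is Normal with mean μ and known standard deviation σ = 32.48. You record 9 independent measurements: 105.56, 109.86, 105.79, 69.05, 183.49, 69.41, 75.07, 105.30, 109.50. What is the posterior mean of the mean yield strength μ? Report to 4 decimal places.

103.6850

For Normal data with known variance σ², a Normal(μ₀, σ₀²) prior on μ is conjugate. Posterior precision = 1/σ₀² + n/σ²; posterior mean is the precision-weighted average of μ₀ and x̄.
Σxᵢ = 105.56 + 109.86 + 105.79 + 69.05 + 183.49 + 69.41 + 75.07 + 105.30 + 109.50 = 933.03, so n·x̄ = 933.03.
σ₀² = 88.69² = 7865.9161, σ² = 32.48² = 1054.9504; σ² + n·σ₀² = 1054.9504 + 9·7865.9161 = 71848.1953.
Posterior mean = (μ₀/σ₀² + n·x̄/σ²)/(1/σ₀² + n/σ²) = (σ²·μ₀ + σ₀²·n·x̄)/(σ² + n·σ₀²) = (1054.9504·104.69 + 7865.9161·933.03)/71848.1953 = 7449578.456159/71848.1953 = 103.6850.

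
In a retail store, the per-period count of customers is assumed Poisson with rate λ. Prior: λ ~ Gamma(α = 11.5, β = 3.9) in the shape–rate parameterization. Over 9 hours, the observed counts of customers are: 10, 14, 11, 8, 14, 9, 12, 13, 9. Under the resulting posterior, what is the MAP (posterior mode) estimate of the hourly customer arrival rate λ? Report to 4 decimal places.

8.5659

With a Gamma(shape α, rate β) prior, the Poisson likelihood is conjugate: the posterior is Gamma(α + ΣXᵢ, β + n).
Sum of counts S = 100 over n = 9 hours.
Posterior: Gamma(α+S, β+n) = Gamma(11.5+100, 3.9+9) = Gamma(111.5, 12.9).
Mode of Gamma(α,β) for α≥1 is (α−1)/β = 110.5/12.9 = 8.5659.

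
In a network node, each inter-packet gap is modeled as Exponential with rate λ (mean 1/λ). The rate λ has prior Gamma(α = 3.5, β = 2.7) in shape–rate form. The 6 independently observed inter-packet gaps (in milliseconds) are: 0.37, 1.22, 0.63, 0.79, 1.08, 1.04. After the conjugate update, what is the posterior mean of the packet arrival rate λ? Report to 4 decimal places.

1.2133

With a Gamma(shape α, rate β) prior on the exponential rate λ, the posterior after n observations with total T = Σxᵢ is Gamma(α+n, β+T).
Sum of observations T = 5.13 milliseconds; n = 6.
Posterior: Gamma(3.5+6, 2.7+5.13) = Gamma(9.5, 7.83).
Posterior mean of λ = α/β = 9.5/7.83 = 1.2133.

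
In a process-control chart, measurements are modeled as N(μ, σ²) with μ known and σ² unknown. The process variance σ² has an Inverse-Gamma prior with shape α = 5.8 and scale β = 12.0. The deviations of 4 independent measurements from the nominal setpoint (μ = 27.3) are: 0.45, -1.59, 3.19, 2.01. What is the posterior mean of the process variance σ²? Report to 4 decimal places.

With known mean μ and an Inverse-Gamma(α, β) prior on σ², the Normal likelihood is conjugate: posterior is Inv-Gamma(α + n/2, β + Σ(xᵢ−μ)²/2).
Σ(xᵢ−μ)² = (0.45)² + (-1.59)² + (3.19)² + (2.01)² = 16.9468.
Posterior: Inv-Gamma(5.8 + 4/2, 12.0 + 16.9468/2) = Inv-Gamma(7.80, 20.47340).
E[σ²|data] = β/(α−1) = 20.47340/6.80 = 3.0108.

3.0108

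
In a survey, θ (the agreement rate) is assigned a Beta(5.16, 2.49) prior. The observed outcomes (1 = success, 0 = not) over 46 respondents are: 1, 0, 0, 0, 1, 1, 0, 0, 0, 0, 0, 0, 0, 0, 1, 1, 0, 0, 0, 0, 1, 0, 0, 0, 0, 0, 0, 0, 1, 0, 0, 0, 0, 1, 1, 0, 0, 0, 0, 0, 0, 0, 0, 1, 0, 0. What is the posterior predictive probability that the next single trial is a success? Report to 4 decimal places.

0.2826

The Beta prior is conjugate to a Binomial/Bernoulli likelihood; the update adds successes to α and failures to β.
Posterior: Beta(α+k, β+n−k) = Beta(5.16+10, 2.49+36) = Beta(15.16, 38.49).
For a single future Bernoulli trial, P(success | data) = α/(α+β) = 0.2826.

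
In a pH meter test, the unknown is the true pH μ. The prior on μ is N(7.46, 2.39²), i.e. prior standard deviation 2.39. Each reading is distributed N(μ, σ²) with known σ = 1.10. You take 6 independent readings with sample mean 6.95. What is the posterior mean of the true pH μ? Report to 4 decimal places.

For Normal data with known variance σ², a Normal(μ₀, σ₀²) prior on μ is conjugate. Posterior precision = 1/σ₀² + n/σ²; posterior mean is the precision-weighted average of μ₀ and x̄.
n·x̄ = 6·6.95 = 41.7.
σ₀² = 2.39² = 5.7121, σ² = 1.10² = 1.21; σ² + n·σ₀² = 1.21 + 6·5.7121 = 35.4826.
Posterior mean = (μ₀/σ₀² + n·x̄/σ²)/(1/σ₀² + n/σ²) = (σ²·μ₀ + σ₀²·n·x̄)/(σ² + n·σ₀²) = (1.21·7.46 + 5.7121·41.7)/35.4826 = 247.22117/35.4826 = 6.9674.

6.9674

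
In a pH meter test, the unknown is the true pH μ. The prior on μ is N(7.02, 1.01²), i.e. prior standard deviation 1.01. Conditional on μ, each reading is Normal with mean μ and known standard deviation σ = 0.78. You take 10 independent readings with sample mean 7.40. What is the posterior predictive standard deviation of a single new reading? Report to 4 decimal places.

0.8160

For Normal data with known variance σ², a Normal(μ₀, σ₀²) prior on μ is conjugate. Posterior precision = 1/σ₀² + n/σ²; posterior mean is the precision-weighted average of μ₀ and x̄.
σ₀² = 1.01² = 1.0201, σ² = 0.78² = 0.6084; σ² + n·σ₀² = 0.6084 + 10·1.0201 = 10.8094.
Posterior precision = 1/σ₀² + n/σ² = 1/1.0201 + 10/0.6084 = (σ² + n·σ₀²)/(σ₀²σ²) = 10.8094/(1.0201·0.6084); posterior variance σₙ² = σ₀²σ²/(σ² + n·σ₀²) = 1.0201·0.6084/10.8094 = 0.057416.
Predictive variance for one new observation = σₙ² + σ² = 1.0201·0.6084/10.8094 + 0.6084 = σ²·(σ₀² + 10.8094)/10.8094 = 0.6084·11.8295/10.8094 = 0.665816; SD = √(0.6084·11.8295/10.8094) = 0.8160.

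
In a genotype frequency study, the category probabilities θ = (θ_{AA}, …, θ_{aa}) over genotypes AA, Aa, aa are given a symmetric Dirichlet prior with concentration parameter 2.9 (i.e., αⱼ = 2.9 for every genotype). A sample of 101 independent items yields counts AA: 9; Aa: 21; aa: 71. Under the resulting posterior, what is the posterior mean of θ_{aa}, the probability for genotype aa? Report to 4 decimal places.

The Dirichlet prior is conjugate to the Multinomial likelihood: each posterior αⱼ = prior αⱼ + observed count nⱼ.
Posterior concentration: (11.9, 23.9, 73.9), total = 109.7.
E[θ_{aa}|data] = α_{aa}/Σα = 73.9/109.7 = 0.6737.

0.6737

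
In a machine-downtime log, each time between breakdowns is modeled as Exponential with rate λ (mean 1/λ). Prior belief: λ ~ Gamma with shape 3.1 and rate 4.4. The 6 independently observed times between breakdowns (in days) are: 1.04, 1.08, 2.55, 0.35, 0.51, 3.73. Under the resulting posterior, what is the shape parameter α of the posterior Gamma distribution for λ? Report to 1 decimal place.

9.1

With a Gamma(shape α, rate β) prior on the exponential rate λ, the posterior after n observations with total T = Σxᵢ is Gamma(α+n, β+T).
Sum of observations T = 9.26 days; n = 6.
Posterior: Gamma(3.1+6, 4.4+9.26) = Gamma(9.1, 13.66).
Posterior α = 9.1.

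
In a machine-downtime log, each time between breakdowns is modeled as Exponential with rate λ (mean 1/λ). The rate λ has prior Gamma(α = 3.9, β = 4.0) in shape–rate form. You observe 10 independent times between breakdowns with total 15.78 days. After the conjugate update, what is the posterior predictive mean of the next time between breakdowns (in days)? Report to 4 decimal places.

1.5333

With a Gamma(shape α, rate β) prior on the exponential rate λ, the posterior after n observations with total T = Σxᵢ is Gamma(α+n, β+T).
Posterior: Gamma(3.9+10, 4.0+15.78) = Gamma(13.9, 19.78).
The predictive distribution for the next observation is Lomax; its mean is β/(α−1) = 19.78/12.9 = 1.5333.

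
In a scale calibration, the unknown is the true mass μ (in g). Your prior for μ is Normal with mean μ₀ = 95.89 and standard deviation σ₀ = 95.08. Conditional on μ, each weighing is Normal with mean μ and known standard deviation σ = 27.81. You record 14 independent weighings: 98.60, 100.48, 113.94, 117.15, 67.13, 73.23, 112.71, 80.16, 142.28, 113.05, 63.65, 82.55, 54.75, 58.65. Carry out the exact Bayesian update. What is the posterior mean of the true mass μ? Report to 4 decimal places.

For Normal data with known variance σ², a Normal(μ₀, σ₀²) prior on μ is conjugate. Posterior precision = 1/σ₀² + n/σ²; posterior mean is the precision-weighted average of μ₀ and x̄.
Σxᵢ = 98.60 + 100.48 + 113.94 + 117.15 + 67.13 + 73.23 + 112.71 + 80.16 + 142.28 + 113.05 + 63.65 + 82.55 + 54.75 + 58.65 = 1278.33, so n·x̄ = 1278.33.
σ₀² = 95.08² = 9040.2064, σ² = 27.81² = 773.3961; σ² + n·σ₀² = 773.3961 + 14·9040.2064 = 127336.2857.
Posterior mean = (μ₀/σ₀² + n·x̄/σ²)/(1/σ₀² + n/σ²) = (σ²·μ₀ + σ₀²·n·x̄)/(σ² + n·σ₀²) = (773.3961·95.89 + 9040.2064·1278.33)/127336.2857 = 11630527.999341/127336.2857 = 91.3371.

91.3371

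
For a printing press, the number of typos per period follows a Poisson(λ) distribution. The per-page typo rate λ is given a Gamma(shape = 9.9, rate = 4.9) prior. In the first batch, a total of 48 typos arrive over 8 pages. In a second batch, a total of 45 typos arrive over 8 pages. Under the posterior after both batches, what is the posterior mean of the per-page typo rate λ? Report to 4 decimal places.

4.9234

With a Gamma(shape α, rate β) prior, the Poisson likelihood is conjugate: the posterior is Gamma(α + ΣXᵢ, β + n).
After batch 1: Gamma(α+S, β+n) = Gamma(9.9+48, 4.9+8) = Gamma(57.9, 12.9).
After batch 2: Gamma(α+S, β+n) = Gamma(57.9+45, 12.9+8) = Gamma(102.9, 20.9).
Posterior mean = α/β = 102.9/20.9 = 4.9234.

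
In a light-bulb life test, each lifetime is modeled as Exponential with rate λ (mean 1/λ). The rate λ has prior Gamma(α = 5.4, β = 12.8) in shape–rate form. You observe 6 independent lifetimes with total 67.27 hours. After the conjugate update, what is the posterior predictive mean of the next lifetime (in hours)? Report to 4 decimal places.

With a Gamma(shape α, rate β) prior on the exponential rate λ, the posterior after n observations with total T = Σxᵢ is Gamma(α+n, β+T).
Posterior: Gamma(5.4+6, 12.8+67.27) = Gamma(11.4, 80.07).
The predictive distribution for the next observation is Lomax; its mean is β/(α−1) = 80.07/10.4 = 7.6990.

7.6990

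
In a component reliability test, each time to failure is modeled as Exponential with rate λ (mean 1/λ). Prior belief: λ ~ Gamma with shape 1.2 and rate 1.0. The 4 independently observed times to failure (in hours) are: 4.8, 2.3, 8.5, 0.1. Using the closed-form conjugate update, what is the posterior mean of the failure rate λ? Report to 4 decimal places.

0.3114

With a Gamma(shape α, rate β) prior on the exponential rate λ, the posterior after n observations with total T = Σxᵢ is Gamma(α+n, β+T).
Sum of observations T = 15.7 hours; n = 4.
Posterior: Gamma(1.2+4, 1.0+15.7) = Gamma(5.2, 16.7).
Posterior mean of λ = α/β = 5.2/16.7 = 0.3114.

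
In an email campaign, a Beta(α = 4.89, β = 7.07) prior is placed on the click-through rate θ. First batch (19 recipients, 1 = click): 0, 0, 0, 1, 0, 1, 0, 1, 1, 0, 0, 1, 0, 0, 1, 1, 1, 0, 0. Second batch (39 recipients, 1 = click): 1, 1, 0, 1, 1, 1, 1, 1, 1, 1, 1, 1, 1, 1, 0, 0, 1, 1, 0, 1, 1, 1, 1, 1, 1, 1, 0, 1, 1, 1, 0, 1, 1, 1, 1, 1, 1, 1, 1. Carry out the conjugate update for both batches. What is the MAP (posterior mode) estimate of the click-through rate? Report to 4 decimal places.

The Beta prior is conjugate to a Binomial/Bernoulli likelihood; the update adds successes to α and failures to β.
After batch 1: Beta(4.89+8, 7.07+11) = Beta(12.89, 18.07).
After batch 2: Beta(12.89+33, 18.07+6) = Beta(45.89, 24.07).
Mode of Beta(a,b) for a,b>1 is (a−1)/(a+b−2) = 44.89/67.96 = 0.6605.

0.6605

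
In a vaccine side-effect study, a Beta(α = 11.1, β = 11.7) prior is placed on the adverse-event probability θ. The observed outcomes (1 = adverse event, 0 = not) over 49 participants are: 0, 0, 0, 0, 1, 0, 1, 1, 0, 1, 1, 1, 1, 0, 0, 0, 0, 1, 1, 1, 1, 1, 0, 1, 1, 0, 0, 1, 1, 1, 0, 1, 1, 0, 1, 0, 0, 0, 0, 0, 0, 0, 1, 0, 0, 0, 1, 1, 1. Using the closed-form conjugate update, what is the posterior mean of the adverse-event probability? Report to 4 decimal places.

The Beta prior is conjugate to a Binomial/Bernoulli likelihood; the update adds successes to α and failures to β.
Posterior: Beta(α+k, β+n−k) = Beta(11.1+24, 11.7+25) = Beta(35.1, 36.7).
Posterior mean = α/(α+β) = 35.1/71.8 = 0.4889.

0.4889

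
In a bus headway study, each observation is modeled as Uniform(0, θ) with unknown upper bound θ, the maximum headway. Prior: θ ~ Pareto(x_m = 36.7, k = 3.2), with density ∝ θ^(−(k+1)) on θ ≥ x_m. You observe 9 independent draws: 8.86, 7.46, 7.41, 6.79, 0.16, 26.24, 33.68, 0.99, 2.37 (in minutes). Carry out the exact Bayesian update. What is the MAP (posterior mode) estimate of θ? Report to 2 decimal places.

36.70

A Pareto(scale x_m, shape k) prior on the upper bound θ of Uniform(0, θ) is conjugate: posterior is Pareto(max(x_m, max xᵢ), k + n).
Sample maximum = 33.68; prior scale x_m = 36.7 → posterior scale = max = 36.70.
Posterior shape = 3.2 + 9 = 12.2.
The Pareto density is decreasing on [x_m, ∞), so the mode is x_m = 36.70.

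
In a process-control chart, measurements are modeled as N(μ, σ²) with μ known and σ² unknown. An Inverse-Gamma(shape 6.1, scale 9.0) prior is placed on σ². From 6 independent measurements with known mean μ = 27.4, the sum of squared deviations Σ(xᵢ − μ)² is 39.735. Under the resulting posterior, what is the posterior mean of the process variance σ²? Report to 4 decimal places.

3.5639

With known mean μ and an Inverse-Gamma(α, β) prior on σ², the Normal likelihood is conjugate: posterior is Inv-Gamma(α + n/2, β + Σ(xᵢ−μ)²/2).
Posterior: Inv-Gamma(6.1 + 6/2, 9.0 + 39.735/2) = Inv-Gamma(9.10, 28.8675).
E[σ²|data] = β/(α−1) = 28.8675/8.10 = 3.5639.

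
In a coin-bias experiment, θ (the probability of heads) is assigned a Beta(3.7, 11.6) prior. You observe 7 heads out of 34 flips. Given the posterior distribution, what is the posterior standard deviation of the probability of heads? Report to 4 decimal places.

The Beta prior is conjugate to a Binomial/Bernoulli likelihood; the update adds successes to α and failures to β.
Posterior: Beta(α+k, β+n−k) = Beta(3.7+7, 11.6+27) = Beta(10.7, 38.6).
Var = αβ/((α+β)²(α+β+1)) = 10.7·38.6/(49.3²·50.3) = 0.00337839; SD = √0.00337839 = 0.0581.

0.0581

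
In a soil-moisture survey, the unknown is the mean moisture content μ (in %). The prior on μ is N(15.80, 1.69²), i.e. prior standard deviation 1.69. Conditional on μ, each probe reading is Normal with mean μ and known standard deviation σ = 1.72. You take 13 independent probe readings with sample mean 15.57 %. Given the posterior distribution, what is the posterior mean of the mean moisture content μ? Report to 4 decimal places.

15.5870

For Normal data with known variance σ², a Normal(μ₀, σ₀²) prior on μ is conjugate. Posterior precision = 1/σ₀² + n/σ²; posterior mean is the precision-weighted average of μ₀ and x̄.
n·x̄ = 13·15.57 = 202.41.
σ₀² = 1.69² = 2.8561, σ² = 1.72² = 2.9584; σ² + n·σ₀² = 2.9584 + 13·2.8561 = 40.0877.
Posterior mean = (μ₀/σ₀² + n·x̄/σ²)/(1/σ₀² + n/σ²) = (σ²·μ₀ + σ₀²·n·x̄)/(σ² + n·σ₀²) = (2.9584·15.80 + 2.8561·202.41)/40.0877 = 624.845921/40.0877 = 15.5870.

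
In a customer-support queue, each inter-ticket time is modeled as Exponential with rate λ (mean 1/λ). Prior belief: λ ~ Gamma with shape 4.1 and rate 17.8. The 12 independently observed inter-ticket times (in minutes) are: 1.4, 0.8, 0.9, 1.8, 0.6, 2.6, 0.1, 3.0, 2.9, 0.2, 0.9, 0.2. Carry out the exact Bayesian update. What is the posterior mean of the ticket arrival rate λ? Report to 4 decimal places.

0.4849

With a Gamma(shape α, rate β) prior on the exponential rate λ, the posterior after n observations with total T = Σxᵢ is Gamma(α+n, β+T).
Sum of observations T = 15.4 minutes; n = 12.
Posterior: Gamma(4.1+12, 17.8+15.4) = Gamma(16.1, 33.2).
Posterior mean of λ = α/β = 16.1/33.2 = 0.4849.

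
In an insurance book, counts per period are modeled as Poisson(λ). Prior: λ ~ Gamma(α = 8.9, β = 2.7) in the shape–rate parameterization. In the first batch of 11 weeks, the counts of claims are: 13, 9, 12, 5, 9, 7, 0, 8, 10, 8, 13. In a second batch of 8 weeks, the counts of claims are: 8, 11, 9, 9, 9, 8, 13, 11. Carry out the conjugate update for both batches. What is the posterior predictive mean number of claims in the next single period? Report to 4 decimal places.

8.3364

With a Gamma(shape α, rate β) prior, the Poisson likelihood is conjugate: the posterior is Gamma(α + ΣXᵢ, β + n).
Batch 1: sum of counts S = 94 over n = 11 weeks.
After batch 1: Gamma(α+S, β+n) = Gamma(8.9+94, 2.7+11) = Gamma(102.9, 13.7).
Batch 2: sum of counts S = 78 over n = 8 weeks.
After batch 2: Gamma(α+S, β+n) = Gamma(102.9+78, 13.7+8) = Gamma(180.9, 21.7).
The predictive distribution for one future period is NegBinom with mean α/β = 8.3364.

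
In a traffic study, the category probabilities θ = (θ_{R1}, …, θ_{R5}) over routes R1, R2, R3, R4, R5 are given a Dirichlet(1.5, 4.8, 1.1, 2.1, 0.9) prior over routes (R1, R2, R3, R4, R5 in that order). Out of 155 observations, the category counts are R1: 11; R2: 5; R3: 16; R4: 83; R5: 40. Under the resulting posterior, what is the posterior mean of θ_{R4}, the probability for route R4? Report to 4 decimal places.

0.5145

The Dirichlet prior is conjugate to the Multinomial likelihood: each posterior αⱼ = prior αⱼ + observed count nⱼ.
Posterior concentration: (12.5, 9.8, 17.1, 85.1, 40.9), total = 165.4.
E[θ_{R4}|data] = α_{R4}/Σα = 85.1/165.4 = 0.5145.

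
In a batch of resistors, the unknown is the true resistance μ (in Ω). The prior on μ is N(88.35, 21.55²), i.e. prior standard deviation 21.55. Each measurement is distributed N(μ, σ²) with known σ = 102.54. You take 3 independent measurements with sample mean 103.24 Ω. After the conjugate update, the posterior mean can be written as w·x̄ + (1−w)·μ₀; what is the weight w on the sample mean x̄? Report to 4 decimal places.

For Normal data with known variance σ², a Normal(μ₀, σ₀²) prior on μ is conjugate. Posterior precision = 1/σ₀² + n/σ²; posterior mean is the precision-weighted average of μ₀ and x̄.
σ₀² = 21.55² = 464.4025, σ² = 102.54² = 10514.4516. Prior precision 1/σ₀² = 1/464.4025; data precision n/σ² = 3/10514.4516.
w = (n/σ²)/(1/σ₀² + n/σ²) = n·σ₀²/(σ² + n·σ₀²) = 3·464.4025/(10514.4516 + 3·464.4025) = 1393.2075/11907.6591 = 0.1170.

0.1170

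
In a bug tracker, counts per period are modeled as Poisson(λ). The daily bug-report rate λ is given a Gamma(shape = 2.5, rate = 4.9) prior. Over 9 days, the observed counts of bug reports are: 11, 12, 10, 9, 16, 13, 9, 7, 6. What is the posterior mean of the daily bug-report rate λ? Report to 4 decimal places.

6.8705

With a Gamma(shape α, rate β) prior, the Poisson likelihood is conjugate: the posterior is Gamma(α + ΣXᵢ, β + n).
Sum of counts S = 93 over n = 9 days.
Posterior: Gamma(α+S, β+n) = Gamma(2.5+93, 4.9+9) = Gamma(95.5, 13.9).
Posterior mean = α/β = 95.5/13.9 = 6.8705.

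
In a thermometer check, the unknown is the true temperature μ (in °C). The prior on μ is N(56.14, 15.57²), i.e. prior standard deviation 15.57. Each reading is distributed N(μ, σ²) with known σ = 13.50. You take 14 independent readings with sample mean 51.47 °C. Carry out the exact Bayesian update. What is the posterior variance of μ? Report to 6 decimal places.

12.354442

For Normal data with known variance σ², a Normal(μ₀, σ₀²) prior on μ is conjugate. Posterior precision = 1/σ₀² + n/σ²; posterior mean is the precision-weighted average of μ₀ and x̄.
σ₀² = 15.57² = 242.4249, σ² = 13.50² = 182.25; σ² + n·σ₀² = 182.25 + 14·242.4249 = 3576.1986.
Posterior precision = 1/σ₀² + n/σ² = 1/242.4249 + 14/182.25 = (σ² + n·σ₀²)/(σ₀²σ²) = 3576.1986/(242.4249·182.25); posterior variance σₙ² = σ₀²σ²/(σ² + n·σ₀²) = 242.4249·182.25/3576.1986 = 12.354442.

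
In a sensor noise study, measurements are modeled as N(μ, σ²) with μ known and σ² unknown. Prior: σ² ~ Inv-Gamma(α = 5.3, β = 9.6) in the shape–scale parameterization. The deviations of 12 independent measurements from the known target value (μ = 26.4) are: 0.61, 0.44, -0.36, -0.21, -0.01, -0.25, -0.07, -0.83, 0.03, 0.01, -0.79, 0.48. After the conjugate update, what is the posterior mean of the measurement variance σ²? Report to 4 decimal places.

With known mean μ and an Inverse-Gamma(α, β) prior on σ², the Normal likelihood is conjugate: posterior is Inv-Gamma(α + n/2, β + Σ(xᵢ−μ)²/2).
Σ(xᵢ−μ)² = (0.61)² + (0.44)² + (-0.36)² + (-0.21)² + (-0.01)² + (-0.25)² + (-0.07)² + (-0.83)² + (0.03)² + (0.01)² + (-0.79)² + (0.48)² = 2.3513.
Posterior: Inv-Gamma(5.3 + 12/2, 9.6 + 2.3513/2) = Inv-Gamma(11.30, 10.77565).
E[σ²|data] = β/(α−1) = 10.77565/10.30 = 1.0462.

1.0462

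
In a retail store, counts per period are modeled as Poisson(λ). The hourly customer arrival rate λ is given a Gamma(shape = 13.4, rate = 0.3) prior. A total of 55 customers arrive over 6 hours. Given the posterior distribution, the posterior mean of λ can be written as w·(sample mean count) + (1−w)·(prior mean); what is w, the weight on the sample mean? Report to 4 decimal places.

0.9524

With a Gamma(shape α, rate β) prior, the Poisson likelihood is conjugate: the posterior is Gamma(α + ΣXᵢ, β + n).
Posterior mean = (α₀+S)/(β₀+n) = [n/(β₀+n)]·(S/n) + [β₀/(β₀+n)]·(α₀/β₀), so only n and β₀ enter the weight.
Weight on data w = n/(β₀+n) = 6/(0.3+6) = 6/6.3 = 0.9524.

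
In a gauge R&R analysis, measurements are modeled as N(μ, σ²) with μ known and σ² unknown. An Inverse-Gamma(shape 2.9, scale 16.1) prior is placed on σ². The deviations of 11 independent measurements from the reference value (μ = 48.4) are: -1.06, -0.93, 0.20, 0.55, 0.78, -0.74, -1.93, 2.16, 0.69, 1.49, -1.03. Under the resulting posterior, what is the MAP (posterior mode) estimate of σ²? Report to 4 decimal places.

2.5444

With known mean μ and an Inverse-Gamma(α, β) prior on σ², the Normal likelihood is conjugate: posterior is Inv-Gamma(α + n/2, β + Σ(xᵢ−μ)²/2).
Σ(xᵢ−μ)² = (-1.06)² + (-0.93)² + (0.20)² + (0.55)² + (0.78)² + (-0.74)² + (-1.93)² + (2.16)² + (0.69)² + (1.49)² + (-1.03)² = 15.6346.
Posterior: Inv-Gamma(2.9 + 11/2, 16.1 + 15.6346/2) = Inv-Gamma(8.40, 23.91730).
Mode = β/(α+1) = 23.91730/9.40 = 2.5444.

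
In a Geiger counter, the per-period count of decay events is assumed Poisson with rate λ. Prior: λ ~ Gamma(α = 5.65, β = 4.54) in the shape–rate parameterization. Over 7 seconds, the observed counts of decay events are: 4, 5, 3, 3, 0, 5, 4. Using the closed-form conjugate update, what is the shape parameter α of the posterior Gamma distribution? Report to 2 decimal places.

29.65

With a Gamma(shape α, rate β) prior, the Poisson likelihood is conjugate: the posterior is Gamma(α + ΣXᵢ, β + n).
Sum of counts S = 24 over n = 7 seconds.
Posterior: Gamma(α+S, β+n) = Gamma(5.65+24, 4.54+7) = Gamma(29.65, 11.54).
Posterior α = 29.65.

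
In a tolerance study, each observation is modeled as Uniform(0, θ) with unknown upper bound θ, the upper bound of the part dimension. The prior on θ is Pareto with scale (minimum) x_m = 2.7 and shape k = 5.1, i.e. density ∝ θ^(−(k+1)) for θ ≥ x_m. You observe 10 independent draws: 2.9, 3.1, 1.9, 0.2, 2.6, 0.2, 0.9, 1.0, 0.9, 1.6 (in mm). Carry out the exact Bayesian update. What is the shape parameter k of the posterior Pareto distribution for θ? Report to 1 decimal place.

15.1

A Pareto(scale x_m, shape k) prior on the upper bound θ of Uniform(0, θ) is conjugate: posterior is Pareto(max(x_m, max xᵢ), k + n).
Sample maximum = 3.1; prior scale x_m = 2.7 → posterior scale = max = 3.1.
Posterior shape = 5.1 + 10 = 15.1.
Posterior shape k = 15.1.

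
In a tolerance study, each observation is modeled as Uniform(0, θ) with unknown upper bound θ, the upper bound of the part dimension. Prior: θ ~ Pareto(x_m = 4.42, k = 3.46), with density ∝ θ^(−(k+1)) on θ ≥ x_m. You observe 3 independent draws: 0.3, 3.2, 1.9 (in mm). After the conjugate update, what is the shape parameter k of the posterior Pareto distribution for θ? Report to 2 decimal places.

A Pareto(scale x_m, shape k) prior on the upper bound θ of Uniform(0, θ) is conjugate: posterior is Pareto(max(x_m, max xᵢ), k + n).
Sample maximum = 3.2; prior scale x_m = 4.42 → posterior scale = max = 4.42.
Posterior shape = 3.46 + 3 = 6.46.
Posterior shape k = 6.46.

6.46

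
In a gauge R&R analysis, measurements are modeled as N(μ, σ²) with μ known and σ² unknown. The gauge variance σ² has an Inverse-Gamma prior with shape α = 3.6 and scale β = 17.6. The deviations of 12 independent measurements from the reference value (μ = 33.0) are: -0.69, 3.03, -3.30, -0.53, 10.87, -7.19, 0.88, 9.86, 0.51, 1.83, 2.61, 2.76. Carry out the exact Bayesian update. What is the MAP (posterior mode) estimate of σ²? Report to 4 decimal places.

16.1280

With known mean μ and an Inverse-Gamma(α, β) prior on σ², the Normal likelihood is conjugate: posterior is Inv-Gamma(α + n/2, β + Σ(xᵢ−μ)²/2).
Σ(xᵢ−μ)² = (-0.69)² + (3.03)² + (-3.30)² + (-0.53)² + (10.87)² + (-7.19)² + (0.88)² + (9.86)² + (0.51)² + (1.83)² + (2.61)² + (2.76)² = 306.7136.
Posterior: Inv-Gamma(3.6 + 12/2, 17.6 + 306.7136/2) = Inv-Gamma(9.60, 170.95680).
Mode = β/(α+1) = 170.95680/10.60 = 16.1280.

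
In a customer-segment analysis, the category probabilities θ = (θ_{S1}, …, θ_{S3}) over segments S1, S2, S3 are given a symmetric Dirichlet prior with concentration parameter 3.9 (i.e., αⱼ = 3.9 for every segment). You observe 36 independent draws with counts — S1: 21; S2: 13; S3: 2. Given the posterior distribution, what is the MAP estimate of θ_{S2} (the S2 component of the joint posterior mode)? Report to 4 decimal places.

0.3557

The Dirichlet prior is conjugate to the Multinomial likelihood: each posterior αⱼ = prior αⱼ + observed count nⱼ.
Posterior concentration: (24.9, 16.9, 5.9), total = 47.7.
Joint mode component: (α_{S2}−1)/(Σα−K) = 15.9/44.7 = 0.3557.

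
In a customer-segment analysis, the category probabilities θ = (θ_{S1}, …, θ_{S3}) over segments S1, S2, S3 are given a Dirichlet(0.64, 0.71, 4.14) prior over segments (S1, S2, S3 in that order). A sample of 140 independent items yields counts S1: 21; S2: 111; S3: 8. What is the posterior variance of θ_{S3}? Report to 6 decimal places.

0.000522

The Dirichlet prior is conjugate to the Multinomial likelihood: each posterior αⱼ = prior αⱼ + observed count nⱼ.
Posterior concentration: (21.64, 111.71, 12.14), total = 145.49.
Var[θ_j] = α_j(Σα−α_j)/((Σα)²(Σα+1)) = 12.14·133.35/(145.49²·146.49) = 0.000522.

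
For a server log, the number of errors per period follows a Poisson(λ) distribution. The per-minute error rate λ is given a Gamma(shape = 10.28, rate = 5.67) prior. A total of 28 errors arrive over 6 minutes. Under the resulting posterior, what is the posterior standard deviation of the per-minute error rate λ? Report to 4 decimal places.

With a Gamma(shape α, rate β) prior, the Poisson likelihood is conjugate: the posterior is Gamma(α + ΣXᵢ, β + n).
Posterior: Gamma(α+S, β+n) = Gamma(10.28+28, 5.67+6) = Gamma(38.28, 11.67).
SD = √α/β = √38.28/11.67 = 0.5302.

0.5302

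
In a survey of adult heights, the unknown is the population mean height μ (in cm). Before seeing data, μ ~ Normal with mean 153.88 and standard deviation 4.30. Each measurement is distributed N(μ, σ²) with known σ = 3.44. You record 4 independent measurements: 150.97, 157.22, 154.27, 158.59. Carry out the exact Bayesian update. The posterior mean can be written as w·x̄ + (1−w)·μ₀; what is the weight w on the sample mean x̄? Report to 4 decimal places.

0.8621

For Normal data with known variance σ², a Normal(μ₀, σ₀²) prior on μ is conjugate. Posterior precision = 1/σ₀² + n/σ²; posterior mean is the precision-weighted average of μ₀ and x̄.
σ₀² = 4.30² = 18.49, σ² = 3.44² = 11.8336. Prior precision 1/σ₀² = 1/18.49; data precision n/σ² = 4/11.8336.
w = (n/σ²)/(1/σ₀² + n/σ²) = n·σ₀²/(σ² + n·σ₀²) = 4·18.49/(11.8336 + 4·18.49) = 73.96/85.7936 = 0.8621.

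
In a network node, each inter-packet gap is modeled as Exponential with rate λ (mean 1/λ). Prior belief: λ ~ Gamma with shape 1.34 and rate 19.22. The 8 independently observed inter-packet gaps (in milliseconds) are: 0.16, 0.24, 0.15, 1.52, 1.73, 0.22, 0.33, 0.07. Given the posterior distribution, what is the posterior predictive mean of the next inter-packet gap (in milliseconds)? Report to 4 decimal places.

2.8345

With a Gamma(shape α, rate β) prior on the exponential rate λ, the posterior after n observations with total T = Σxᵢ is Gamma(α+n, β+T).
Sum of observations T = 4.42 milliseconds; n = 8.
Posterior: Gamma(1.34+8, 19.22+4.42) = Gamma(9.34, 23.64).
The predictive distribution for the next observation is Lomax; its mean is β/(α−1) = 23.64/8.34 = 2.8345.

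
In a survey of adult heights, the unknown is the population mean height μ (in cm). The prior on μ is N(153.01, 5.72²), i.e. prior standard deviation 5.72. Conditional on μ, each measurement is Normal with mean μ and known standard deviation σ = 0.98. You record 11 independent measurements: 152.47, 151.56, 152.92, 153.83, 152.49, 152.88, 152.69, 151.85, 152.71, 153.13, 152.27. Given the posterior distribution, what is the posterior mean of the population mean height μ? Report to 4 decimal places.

For Normal data with known variance σ², a Normal(μ₀, σ₀²) prior on μ is conjugate. Posterior precision = 1/σ₀² + n/σ²; posterior mean is the precision-weighted average of μ₀ and x̄.
Σxᵢ = 152.47 + 151.56 + 152.92 + 153.83 + 152.49 + 152.88 + 152.69 + 151.85 + 152.71 + 153.13 + 152.27 = 1678.8, so n·x̄ = 1678.8.
σ₀² = 5.72² = 32.7184, σ² = 0.98² = 0.9604; σ² + n·σ₀² = 0.9604 + 11·32.7184 = 360.8628.
Posterior mean = (μ₀/σ₀² + n·x̄/σ²)/(1/σ₀² + n/σ²) = (σ²·μ₀ + σ₀²·n·x̄)/(σ² + n·σ₀²) = (0.9604·153.01 + 32.7184·1678.8)/360.8628 = 55074.600724/360.8628 = 152.6192.

152.6192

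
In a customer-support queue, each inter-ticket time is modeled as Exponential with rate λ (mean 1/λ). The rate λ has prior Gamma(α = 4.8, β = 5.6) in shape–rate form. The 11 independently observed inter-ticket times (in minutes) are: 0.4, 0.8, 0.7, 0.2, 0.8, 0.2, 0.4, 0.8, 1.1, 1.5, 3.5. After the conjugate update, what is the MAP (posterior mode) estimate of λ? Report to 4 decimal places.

0.9250

With a Gamma(shape α, rate β) prior on the exponential rate λ, the posterior after n observations with total T = Σxᵢ is Gamma(α+n, β+T).
Sum of observations T = 10.4 minutes; n = 11.
Posterior: Gamma(4.8+11, 5.6+10.4) = Gamma(15.8, 16.0).
Mode = (α−1)/β = 0.9250.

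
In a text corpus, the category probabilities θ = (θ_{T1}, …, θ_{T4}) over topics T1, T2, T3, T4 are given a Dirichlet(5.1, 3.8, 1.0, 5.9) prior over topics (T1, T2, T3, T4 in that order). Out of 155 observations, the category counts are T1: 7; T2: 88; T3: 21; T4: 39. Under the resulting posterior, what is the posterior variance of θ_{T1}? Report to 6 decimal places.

The Dirichlet prior is conjugate to the Multinomial likelihood: each posterior αⱼ = prior αⱼ + observed count nⱼ.
Posterior concentration: (12.1, 91.8, 22.0, 44.9), total = 170.8.
Var[θ_j] = α_j(Σα−α_j)/((Σα)²(Σα+1)) = 12.1·158.7/(170.8²·171.8) = 0.000383.

0.000383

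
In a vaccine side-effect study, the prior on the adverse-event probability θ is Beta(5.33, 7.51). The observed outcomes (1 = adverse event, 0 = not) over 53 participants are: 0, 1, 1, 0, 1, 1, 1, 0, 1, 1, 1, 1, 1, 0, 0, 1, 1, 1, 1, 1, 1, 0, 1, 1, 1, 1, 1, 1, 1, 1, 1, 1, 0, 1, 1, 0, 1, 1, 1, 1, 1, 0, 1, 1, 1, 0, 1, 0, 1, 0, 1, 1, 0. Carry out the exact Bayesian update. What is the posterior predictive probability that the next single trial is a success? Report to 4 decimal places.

0.6885

The Beta prior is conjugate to a Binomial/Bernoulli likelihood; the update adds successes to α and failures to β.
Posterior: Beta(α+k, β+n−k) = Beta(5.33+40, 7.51+13) = Beta(45.33, 20.51).
For a single future Bernoulli trial, P(success | data) = α/(α+β) = 0.6885.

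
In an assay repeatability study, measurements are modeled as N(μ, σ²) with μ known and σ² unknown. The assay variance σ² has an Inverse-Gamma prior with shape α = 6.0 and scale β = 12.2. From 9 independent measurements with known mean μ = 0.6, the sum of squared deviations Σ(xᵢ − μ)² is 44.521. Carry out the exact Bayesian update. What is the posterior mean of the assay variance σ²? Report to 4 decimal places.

3.6274

With known mean μ and an Inverse-Gamma(α, β) prior on σ², the Normal likelihood is conjugate: posterior is Inv-Gamma(α + n/2, β + Σ(xᵢ−μ)²/2).
Posterior: Inv-Gamma(6.0 + 9/2, 12.2 + 44.521/2) = Inv-Gamma(10.50, 34.4605).
E[σ²|data] = β/(α−1) = 34.4605/9.50 = 3.6274.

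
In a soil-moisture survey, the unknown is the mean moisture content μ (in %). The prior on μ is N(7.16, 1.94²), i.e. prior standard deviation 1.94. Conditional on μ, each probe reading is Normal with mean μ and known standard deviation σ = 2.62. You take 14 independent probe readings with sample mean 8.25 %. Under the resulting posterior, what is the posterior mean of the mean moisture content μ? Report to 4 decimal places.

For Normal data with known variance σ², a Normal(μ₀, σ₀²) prior on μ is conjugate. Posterior precision = 1/σ₀² + n/σ²; posterior mean is the precision-weighted average of μ₀ and x̄.
n·x̄ = 14·8.25 = 115.5.
σ₀² = 1.94² = 3.7636, σ² = 2.62² = 6.8644; σ² + n·σ₀² = 6.8644 + 14·3.7636 = 59.5548.
Posterior mean = (μ₀/σ₀² + n·x̄/σ²)/(1/σ₀² + n/σ²) = (σ²·μ₀ + σ₀²·n·x̄)/(σ² + n·σ₀²) = (6.8644·7.16 + 3.7636·115.5)/59.5548 = 483.844904/59.5548 = 8.1244.

8.1244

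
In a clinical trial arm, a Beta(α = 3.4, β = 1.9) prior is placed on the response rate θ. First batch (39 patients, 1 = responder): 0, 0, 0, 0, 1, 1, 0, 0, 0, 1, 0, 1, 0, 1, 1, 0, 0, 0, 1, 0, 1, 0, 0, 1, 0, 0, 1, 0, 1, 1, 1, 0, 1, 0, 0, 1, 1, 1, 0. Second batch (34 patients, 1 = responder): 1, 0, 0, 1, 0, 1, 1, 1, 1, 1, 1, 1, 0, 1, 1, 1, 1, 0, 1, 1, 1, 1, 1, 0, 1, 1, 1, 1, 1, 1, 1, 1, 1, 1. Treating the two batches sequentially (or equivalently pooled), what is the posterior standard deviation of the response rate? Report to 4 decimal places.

The Beta prior is conjugate to a Binomial/Bernoulli likelihood; the update adds successes to α and failures to β.
After batch 1: Beta(3.4+17, 1.9+22) = Beta(20.4, 23.9).
After batch 2: Beta(20.4+28, 23.9+6) = Beta(48.4, 29.9).
Var = αβ/((α+β)²(α+β+1)) = 48.4·29.9/(78.3²·79.3) = 0.00297660; SD = √0.00297660 = 0.0546.

0.0546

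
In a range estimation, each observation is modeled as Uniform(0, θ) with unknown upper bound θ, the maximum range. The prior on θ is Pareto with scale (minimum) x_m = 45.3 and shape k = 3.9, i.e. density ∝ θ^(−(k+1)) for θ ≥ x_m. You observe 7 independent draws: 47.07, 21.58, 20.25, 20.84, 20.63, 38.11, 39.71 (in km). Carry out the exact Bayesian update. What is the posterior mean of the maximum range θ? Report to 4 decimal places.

A Pareto(scale x_m, shape k) prior on the upper bound θ of Uniform(0, θ) is conjugate: posterior is Pareto(max(x_m, max xᵢ), k + n).
Sample maximum = 47.07; prior scale x_m = 45.3 → posterior scale = max = 47.07.
Posterior shape = 3.9 + 7 = 10.9.
E[θ|data] = k·x_m/(k−1) = 10.9·47.07/9.9 = 51.8245.

51.8245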